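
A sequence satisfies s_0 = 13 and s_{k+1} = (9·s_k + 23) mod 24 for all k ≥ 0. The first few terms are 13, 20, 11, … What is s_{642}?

s_0 = 13, s_1 = 20, s_2 = 11, s_3 = 2, s_4 = 17, s_5 = 8, s_6 = 23, s_7 = 14, s_8 = 5, s_9 = 20.
Since s_9 = s_1 = 20, the sequence is eventually periodic: after a pre-period of length 1 it cycles with period 8.
For k ≥ 1, s_k depends only on (k - 1) mod 8. (642 - 1) mod 8 = 1, so s_{642} = s_2 = 11.

11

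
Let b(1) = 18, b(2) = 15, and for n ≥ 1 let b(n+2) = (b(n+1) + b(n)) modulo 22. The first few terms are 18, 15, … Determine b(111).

Listing terms: b(1) = 18; b(2) = 15; b(3) = 11; b(4) = 4; b(5) = 15; b(6) = 19; b(7) = 12; b(8) = 9; b(9) = 21; b(10) = 8; b(11) = 7; b(12) = 15; b(13) = 0; b(14) = 15; b(15) = 15; b(16) = 8; b(17) = 1; b(18) = 9; b(19) = 10; b(20) = 19; b(21) = 7; b(22) = 4; b(23) = 11; b(24) = 15; b(25) = 4; b(26) = 19; b(27) = 1; b(28) = 20; b(29) = 21; b(30) = 19; b(31) = 18; b(32) = 15.
The sequence repeats with period 30.
(111 - 1) mod 30 = 20, so b(111) = b(21) = 7.

7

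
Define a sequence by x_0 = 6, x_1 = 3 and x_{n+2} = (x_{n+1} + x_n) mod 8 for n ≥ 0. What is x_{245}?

1

x_0 = 6; x_1 = 3; x_2 = 1; x_3 = 4; x_4 = 5; x_5 = 1; x_6 = 6; x_7 = 7; x_8 = 5; x_9 = 4; x_{10} = 1; x_{11} = 5; x_{12} = 6; x_{13} = 3.
The sequence repeats with period 12.
So x_{245} = x_{0 + ((245-0) mod 12)} = x_5 = 1.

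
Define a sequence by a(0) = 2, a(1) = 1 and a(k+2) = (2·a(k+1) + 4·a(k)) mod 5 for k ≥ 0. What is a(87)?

0

Computing terms: a(0) = 2; a(1) = 1; a(2) = 0; a(3) = 4; a(4) = 3; a(5) = 2; a(6) = 1.
The sequence repeats with period 5.
(87 - 0) mod 5 = 2, so a(87) = a(2) = 0.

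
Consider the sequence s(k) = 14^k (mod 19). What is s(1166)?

s(0) = 1, s(1) = 14, s(2) = 6, s(3) = 8, s(4) = 17, s(5) = 10, s(6) = 7, s(7) = 3, s(8) = 4, s(9) = 18, s(10) = 5, s(11) = 13, s(12) = 11, s(13) = 2, s(14) = 9, s(15) = 12, s(16) = 16, s(17) = 15, s(18) = 1.
Since s(18) = s(0) = 1, the sequence is periodic with period 18.
(1166 - 0) mod 18 = 14, so s(1166) = s(14) = 9.

9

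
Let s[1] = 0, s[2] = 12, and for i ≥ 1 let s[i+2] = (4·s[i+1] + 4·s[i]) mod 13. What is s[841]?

0

s[1] = 0, s[2] = 12, s[3] = 9, s[4] = 6, s[5] = 8, s[6] = 4, s[7] = 9, s[8] = 0, s[9] = 10, s[10] = 1, s[11] = 5, s[12] = 11, s[13] = 12, s[14] = 1, s[15] = 0, s[16] = 4, s[17] = 3, s[18] = 2, s[19] = 7, s[20] = 10, s[21] = 3, s[22] = 0, s[23] = 12.
Since (s[22], s[23]) = (s[1], s[2]) = (0, 12) (two consecutive terms determine the rest), the sequence is periodic with period 21.
(841 - 1) mod 21 = 0, so s[841] = s[1] = 0.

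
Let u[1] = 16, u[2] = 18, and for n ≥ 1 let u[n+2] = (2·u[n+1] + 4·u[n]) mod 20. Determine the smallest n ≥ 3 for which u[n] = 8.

u[1] = 16,  u[2] = 18,  u[3] = 0,  u[4] = 12,  u[5] = 4,  u[6] = 16,  u[7] = 8,  u[8] = 0,  u[9] = 12.
Since (u[8], u[9]) = (u[3], u[4]) = (0, 12) (two consecutive terms determine the rest), the sequence is eventually periodic: after a pre-period of length 2 it cycles with period 5.
The value 8 first appears (with n ≥ 3) at u[7].

7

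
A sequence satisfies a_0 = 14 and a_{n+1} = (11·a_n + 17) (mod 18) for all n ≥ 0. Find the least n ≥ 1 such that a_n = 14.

Listing terms: a_0 = 14; a_1 = 9; a_2 = 8; a_3 = 15; a_4 = 2; a_5 = 3; a_6 = 14.
Since a_6 = a_0 = 14, the sequence is periodic with period 6.
The value 14 next appears (with n ≥ 1) at a_6.

6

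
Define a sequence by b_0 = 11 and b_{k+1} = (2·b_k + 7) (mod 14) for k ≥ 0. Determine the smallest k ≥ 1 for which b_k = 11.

3

b_0 = 11; b_1 = 1; b_2 = 9; b_3 = 11.
Since b_3 = b_0 = 11, the sequence is periodic with period 3.
The value 11 next appears (with k ≥ 1) at b_3.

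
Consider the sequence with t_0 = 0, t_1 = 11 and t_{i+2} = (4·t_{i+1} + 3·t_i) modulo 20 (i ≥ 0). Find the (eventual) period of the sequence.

Listing terms: t_0 = 0, t_1 = 11, t_2 = 4, t_3 = 9, t_4 = 8, t_5 = 19, t_6 = 0, t_7 = 17, t_8 = 8, t_9 = 3, t_{10} = 16, t_{11} = 13, t_{12} = 0, t_{13} = 19, t_{14} = 16, t_{15} = 1, t_{16} = 12, t_{17} = 11, t_{18} = 0, t_{19} = 13, t_{20} = 12, t_{21} = 7, t_{22} = 4, t_{23} = 17, t_{24} = 0, t_{25} = 11.
Since (t_{24}, t_{25}) = (t_0, t_1) = (0, 11) (two consecutive terms determine the rest), the sequence is periodic with period 24.

24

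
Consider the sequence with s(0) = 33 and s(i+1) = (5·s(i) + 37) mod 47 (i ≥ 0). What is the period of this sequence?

Listing terms: s(0) = 33; s(1) = 14; s(2) = 13; s(3) = 8; s(4) = 30; s(5) = 46; s(6) = 32; s(7) = 9; s(8) = 35; s(9) = 24; s(10) = 16; s(11) = 23; s(12) = 11; s(13) = 45; s(14) = 27; s(15) = 31; s(16) = 4; s(17) = 10; s(18) = 40; s(19) = 2; s(20) = 0; s(21) = 37; s(22) = 34; s(23) = 19; s(24) = 38; s(25) = 39; s(26) = 44; s(27) = 22; s(28) = 6; s(29) = 20; s(30) = 43; s(31) = 17; s(32) = 28; s(33) = 36; s(34) = 29; s(35) = 41; s(36) = 7; s(37) = 25; s(38) = 21; s(39) = 1; s(40) = 42; s(41) = 12; s(42) = 3; s(43) = 5; s(44) = 15; s(45) = 18; s(46) = 33.
The sequence repeats with period 46.

46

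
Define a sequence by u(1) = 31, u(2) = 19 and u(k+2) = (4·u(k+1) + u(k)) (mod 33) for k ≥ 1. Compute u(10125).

Listing terms: u(1) = 31; u(2) = 19; u(3) = 8; u(4) = 18; u(5) = 14; u(6) = 8; u(7) = 13; u(8) = 27; u(9) = 22; u(10) = 16; u(11) = 20; u(12) = 30; u(13) = 8; u(14) = 29; u(15) = 25; u(16) = 30; u(17) = 13; u(18) = 16; u(19) = 11; u(20) = 27; u(21) = 20; u(22) = 8; u(23) = 19; u(24) = 18; u(25) = 25; u(26) = 19; u(27) = 2; u(28) = 27; u(29) = 11; u(30) = 5; u(31) = 31; u(32) = 30; u(33) = 19; u(34) = 7; u(35) = 14; u(36) = 30; u(37) = 2; u(38) = 5; u(39) = 22; u(40) = 27; u(41) = 31; u(42) = 19.
The sequence repeats with period 40.
So u(10125) = u(1 + ((10125-1) mod 40)) = u(5) = 14.

14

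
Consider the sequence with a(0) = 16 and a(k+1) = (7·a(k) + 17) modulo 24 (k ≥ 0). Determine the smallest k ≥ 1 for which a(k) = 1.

3

a(0) = 16, a(1) = 9, a(2) = 8, a(3) = 1, a(4) = 0, a(5) = 17, a(6) = 16.
Since a(6) = a(0) = 16, the sequence is periodic with period 6.
The value 1 first appears (with k ≥ 1) at a(3).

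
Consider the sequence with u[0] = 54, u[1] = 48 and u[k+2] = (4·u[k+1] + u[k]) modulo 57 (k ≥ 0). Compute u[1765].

48

Listing terms: u[0] = 54,  u[1] = 48,  u[2] = 18,  u[3] = 6,  u[4] = 42,  u[5] = 3,  u[6] = 54,  u[7] = 48.
The sequence repeats with period 6.
(1765 - 0) mod 6 = 1, so u[1765] = u[1] = 48.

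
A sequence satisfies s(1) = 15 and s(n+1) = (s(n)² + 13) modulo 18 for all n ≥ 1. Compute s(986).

14

Computing terms: s(1) = 15; s(2) = 4; s(3) = 11; s(4) = 8; s(5) = 5; s(6) = 2; s(7) = 17; s(8) = 14; s(9) = 11.
Since s(9) = s(3) = 11, the sequence is eventually periodic: after a pre-period of length 2 it cycles with period 6.
For n ≥ 3, s(n) depends only on (n - 3) mod 6. (986 - 3) mod 6 = 5, so s(986) = s(8) = 14.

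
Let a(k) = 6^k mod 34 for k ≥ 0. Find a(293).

24

Computing terms: a(0) = 1,  a(1) = 6,  a(2) = 2,  a(3) = 12,  a(4) = 4,  a(5) = 24,  a(6) = 8,  a(7) = 14,  a(8) = 16,  a(9) = 28,  a(10) = 32,  a(11) = 22,  a(12) = 30,  a(13) = 10,  a(14) = 26,  a(15) = 20,  a(16) = 18,  a(17) = 6.
Since a(17) = a(1) = 6, the sequence is eventually periodic: after a pre-period of length 1 it cycles with period 16.
For k ≥ 1, a(k) depends only on (k - 1) mod 16. (293 - 1) mod 16 = 4, so a(293) = a(5) = 24.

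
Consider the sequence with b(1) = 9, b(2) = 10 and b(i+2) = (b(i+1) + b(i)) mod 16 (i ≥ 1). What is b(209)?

Listing terms: b(1) = 9, b(2) = 10, b(3) = 3, b(4) = 13, b(5) = 0, b(6) = 13, b(7) = 13, b(8) = 10, b(9) = 7, b(10) = 1, b(11) = 8, b(12) = 9, b(13) = 1, b(14) = 10, b(15) = 11, b(16) = 5, b(17) = 0, b(18) = 5, b(19) = 5, b(20) = 10, b(21) = 15, b(22) = 9, b(23) = 8, b(24) = 1, b(25) = 9, b(26) = 10.
The sequence repeats with period 24.
So b(209) = b(1 + ((209-1) mod 24)) = b(17) = 0.

0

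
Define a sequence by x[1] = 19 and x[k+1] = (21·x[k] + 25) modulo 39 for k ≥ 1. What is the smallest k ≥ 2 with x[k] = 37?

3

We have x[1] = 19; x[2] = 34; x[3] = 37; x[4] = 22; x[5] = 19.
The sequence repeats with period 4.
The value 37 first appears (with k ≥ 2) at x[3].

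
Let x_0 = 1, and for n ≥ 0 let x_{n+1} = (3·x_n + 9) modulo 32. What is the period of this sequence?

16

x_0 = 1; x_1 = 12; x_2 = 13; x_3 = 16; x_4 = 25; x_5 = 20; x_6 = 5; x_7 = 24; x_8 = 17; x_9 = 28; x_{10} = 29; x_{11} = 0; x_{12} = 9; x_{13} = 4; x_{14} = 21; x_{15} = 8; x_{16} = 1.
The sequence repeats with period 16.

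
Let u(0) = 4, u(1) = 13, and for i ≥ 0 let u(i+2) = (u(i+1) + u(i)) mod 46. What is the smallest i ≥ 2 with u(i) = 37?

14

We have u(0) = 4,  u(1) = 13,  u(2) = 17,  u(3) = 30,  u(4) = 1,  u(5) = 31,  u(6) = 32,  u(7) = 17,  u(8) = 3,  u(9) = 20,  u(10) = 23,  u(11) = 43,  u(12) = 20,  u(13) = 17,  u(14) = 37,  u(15) = 8,  u(16) = 45,  u(17) = 7,  u(18) = 6,  u(19) = 13,  u(20) = 19,  u(21) = 32,  u(22) = 5,  u(23) = 37,  u(24) = 42,  u(25) = 33,  u(26) = 29,  u(27) = 16,  u(28) = 45,  u(29) = 15,  u(30) = 14,  u(31) = 29,  u(32) = 43,  u(33) = 26,  u(34) = 23,  u(35) = 3,  u(36) = 26,  u(37) = 29,  u(38) = 9,  u(39) = 38,  u(40) = 1,  u(41) = 39,  u(42) = 40,  u(43) = 33,  u(44) = 27,  u(45) = 14,  u(46) = 41,  u(47) = 9,  u(48) = 4,  u(49) = 13.
The sequence repeats with period 48.
The value 37 first appears (with i ≥ 2) at u(14).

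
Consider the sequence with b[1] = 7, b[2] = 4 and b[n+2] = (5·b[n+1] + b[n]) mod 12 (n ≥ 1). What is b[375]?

3

We have b[1] = 7,  b[2] = 4,  b[3] = 3,  b[4] = 7,  b[5] = 2,  b[6] = 5,  b[7] = 3,  b[8] = 8,  b[9] = 7,  b[10] = 7,  b[11] = 6,  b[12] = 1,  b[13] = 11,  b[14] = 8,  b[15] = 3,  b[16] = 11,  b[17] = 10,  b[18] = 1,  b[19] = 3,  b[20] = 4,  b[21] = 11,  b[22] = 11,  b[23] = 6,  b[24] = 5,  b[25] = 7,  b[26] = 4.
Since (b[25], b[26]) = (b[1], b[2]) = (7, 4) (two consecutive terms determine the rest), the sequence is periodic with period 24.
(375 - 1) mod 24 = 14, so b[375] = b[15] = 3.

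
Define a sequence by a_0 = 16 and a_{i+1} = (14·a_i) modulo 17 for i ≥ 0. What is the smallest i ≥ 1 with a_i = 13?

12

We have a_0 = 16; a_1 = 3; a_2 = 8; a_3 = 10; a_4 = 4; a_5 = 5; a_6 = 2; a_7 = 11; a_8 = 1; a_9 = 14; a_{10} = 9; a_{11} = 7; a_{12} = 13; a_{13} = 12; a_{14} = 15; a_{15} = 6; a_{16} = 16.
Since a_{16} = a_0 = 16, the sequence is periodic with period 16.
The value 13 first appears (with i ≥ 1) at a_{12}.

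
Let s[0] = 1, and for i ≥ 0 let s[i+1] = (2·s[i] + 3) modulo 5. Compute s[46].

3

s[0] = 1,  s[1] = 0,  s[2] = 3,  s[3] = 4,  s[4] = 1.
Since s[4] = s[0] = 1, the sequence is periodic with period 4.
So s[46] = s[0 + ((46-0) mod 4)] = s[2] = 3.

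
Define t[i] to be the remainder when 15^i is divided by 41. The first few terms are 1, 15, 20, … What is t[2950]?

Computing terms: t[0] = 1; t[1] = 15; t[2] = 20; t[3] = 13; t[4] = 31; t[5] = 14; t[6] = 5; t[7] = 34; t[8] = 18; t[9] = 24; t[10] = 32; t[11] = 29; t[12] = 25; t[13] = 6; t[14] = 8; t[15] = 38; t[16] = 37; t[17] = 22; t[18] = 2; t[19] = 30; t[20] = 40; t[21] = 26; t[22] = 21; t[23] = 28; t[24] = 10; t[25] = 27; t[26] = 36; t[27] = 7; t[28] = 23; t[29] = 17; t[30] = 9; t[31] = 12; t[32] = 16; t[33] = 35; t[34] = 33; t[35] = 3; t[36] = 4; t[37] = 19; t[38] = 39; t[39] = 11; t[40] = 1.
The sequence repeats with period 40.
So t[2950] = t[0 + ((2950-0) mod 40)] = t[30] = 9.

9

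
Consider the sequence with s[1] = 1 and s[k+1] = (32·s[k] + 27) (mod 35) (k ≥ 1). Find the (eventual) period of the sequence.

12

Listing terms: s[1] = 1, s[2] = 24, s[3] = 25, s[4] = 22, s[5] = 31, s[6] = 4, s[7] = 15, s[8] = 17, s[9] = 11, s[10] = 29, s[11] = 10, s[12] = 32, s[13] = 1.
The sequence repeats with period 12.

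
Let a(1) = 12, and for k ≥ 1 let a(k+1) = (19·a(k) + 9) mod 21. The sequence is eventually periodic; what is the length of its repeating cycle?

6

Listing terms: a(1) = 12,  a(2) = 6,  a(3) = 18,  a(4) = 15,  a(5) = 0,  a(6) = 9,  a(7) = 12.
Since a(7) = a(1) = 12, the sequence is periodic with period 6.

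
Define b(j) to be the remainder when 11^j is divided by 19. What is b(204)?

1

Computing terms: b(0) = 1, b(1) = 11, b(2) = 7, b(3) = 1.
Since b(3) = b(0) = 1, the sequence is periodic with period 3.
So b(204) = b(0 + ((204-0) mod 3)) = b(0) = 1.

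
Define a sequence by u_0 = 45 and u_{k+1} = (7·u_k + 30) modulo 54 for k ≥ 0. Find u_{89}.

u_0 = 45; u_1 = 21; u_2 = 15; u_3 = 27; u_4 = 3; u_5 = 51; u_6 = 9; u_7 = 39; u_8 = 33; u_9 = 45.
Since u_9 = u_0 = 45, the sequence is periodic with period 9.
So u_{89} = u_{0 + ((89-0) mod 9)} = u_8 = 33.

33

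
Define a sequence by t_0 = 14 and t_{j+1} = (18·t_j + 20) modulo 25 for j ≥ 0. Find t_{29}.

Listing terms: t_0 = 14; t_1 = 22; t_2 = 16; t_3 = 8; t_4 = 14.
The sequence repeats with period 4.
(29 - 0) mod 4 = 1, so t_{29} = t_1 = 22.

22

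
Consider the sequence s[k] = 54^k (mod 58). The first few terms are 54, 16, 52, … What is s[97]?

36

Computing terms: s[1] = 54; s[2] = 16; s[3] = 52; s[4] = 24; s[5] = 20; s[6] = 36; s[7] = 30; s[8] = 54.
Since s[8] = s[1] = 54, the sequence is periodic with period 7.
(97 - 1) mod 7 = 5, so s[97] = s[6] = 36.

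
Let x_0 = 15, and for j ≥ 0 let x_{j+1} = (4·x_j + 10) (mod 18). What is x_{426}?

x_0 = 15,  x_1 = 16,  x_2 = 2,  x_3 = 0,  x_4 = 10,  x_5 = 14,  x_6 = 12,  x_7 = 4,  x_8 = 8,  x_9 = 6,  x_{10} = 16.
Since x_{10} = x_1 = 16, the sequence is eventually periodic: after a pre-period of length 1 it cycles with period 9.
For j ≥ 1, x_j depends only on (j - 1) mod 9. (426 - 1) mod 9 = 2, so x_{426} = x_3 = 0.

0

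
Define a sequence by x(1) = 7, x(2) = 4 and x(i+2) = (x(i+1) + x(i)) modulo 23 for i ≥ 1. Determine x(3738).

20

Listing terms: x(1) = 7,  x(2) = 4,  x(3) = 11,  x(4) = 15,  x(5) = 3,  x(6) = 18,  x(7) = 21,  x(8) = 16,  x(9) = 14,  x(10) = 7,  x(11) = 21,  x(12) = 5,  x(13) = 3,  x(14) = 8,  x(15) = 11,  x(16) = 19,  x(17) = 7,  x(18) = 3,  x(19) = 10,  x(20) = 13,  x(21) = 0,  x(22) = 13,  x(23) = 13,  x(24) = 3,  x(25) = 16,  x(26) = 19,  x(27) = 12,  x(28) = 8,  x(29) = 20,  x(30) = 5,  x(31) = 2,  x(32) = 7,  x(33) = 9,  x(34) = 16,  x(35) = 2,  x(36) = 18,  x(37) = 20,  x(38) = 15,  x(39) = 12,  x(40) = 4,  x(41) = 16,  x(42) = 20,  x(43) = 13,  x(44) = 10,  x(45) = 0,  x(46) = 10,  x(47) = 10,  x(48) = 20,  x(49) = 7,  x(50) = 4.
The sequence repeats with period 48.
(3738 - 1) mod 48 = 41, so x(3738) = x(42) = 20.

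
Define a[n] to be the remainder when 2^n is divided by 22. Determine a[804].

a[0] = 1, a[1] = 2, a[2] = 4, a[3] = 8, a[4] = 16, a[5] = 10, a[6] = 20, a[7] = 18, a[8] = 14, a[9] = 6, a[10] = 12, a[11] = 2.
Since a[11] = a[1] = 2, the sequence is eventually periodic: after a pre-period of length 1 it cycles with period 10.
For n ≥ 1, a[n] depends only on (n - 1) mod 10. (804 - 1) mod 10 = 3, so a[804] = a[4] = 16.

16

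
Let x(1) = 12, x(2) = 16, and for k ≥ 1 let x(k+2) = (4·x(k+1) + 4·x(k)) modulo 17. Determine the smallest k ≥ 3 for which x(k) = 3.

13

We have x(1) = 12, x(2) = 16, x(3) = 10, x(4) = 2, x(5) = 14, x(6) = 13, x(7) = 6, x(8) = 8, x(9) = 5, x(10) = 1, x(11) = 7, x(12) = 15, x(13) = 3, x(14) = 4, x(15) = 11, x(16) = 9, x(17) = 12, x(18) = 16.
The sequence repeats with period 16.
The value 3 first appears (with k ≥ 3) at x(13).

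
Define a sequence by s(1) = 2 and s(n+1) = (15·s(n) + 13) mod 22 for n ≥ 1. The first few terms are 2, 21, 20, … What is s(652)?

21

s(1) = 2; s(2) = 21; s(3) = 20; s(4) = 5; s(5) = 0; s(6) = 13; s(7) = 10; s(8) = 9; s(9) = 16; s(10) = 11; s(11) = 2.
Since s(11) = s(1) = 2, the sequence is periodic with period 10.
(652 - 1) mod 10 = 1, so s(652) = s(2) = 21.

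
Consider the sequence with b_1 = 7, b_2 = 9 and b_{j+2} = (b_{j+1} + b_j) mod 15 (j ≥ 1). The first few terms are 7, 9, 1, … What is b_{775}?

14

b_1 = 7; b_2 = 9; b_3 = 1; b_4 = 10; b_5 = 11; b_6 = 6; b_7 = 2; b_8 = 8; b_9 = 10; b_{10} = 3; b_{11} = 13; b_{12} = 1; b_{13} = 14; b_{14} = 0; b_{15} = 14; b_{16} = 14; b_{17} = 13; b_{18} = 12; b_{19} = 10; b_{20} = 7; b_{21} = 2; b_{22} = 9; b_{23} = 11; b_{24} = 5; b_{25} = 1; b_{26} = 6; b_{27} = 7; b_{28} = 13; b_{29} = 5; b_{30} = 3; b_{31} = 8; b_{32} = 11; b_{33} = 4; b_{34} = 0; b_{35} = 4; b_{36} = 4; b_{37} = 8; b_{38} = 12; b_{39} = 5; b_{40} = 2; b_{41} = 7; b_{42} = 9.
Since (b_{41}, b_{42}) = (b_1, b_2) = (7, 9) (two consecutive terms determine the rest), the sequence is periodic with period 40.
So b_{775} = b_{1 + ((775-1) mod 40)} = b_{15} = 14.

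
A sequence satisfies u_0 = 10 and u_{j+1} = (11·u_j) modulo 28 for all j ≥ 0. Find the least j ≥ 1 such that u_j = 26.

Listing terms: u_0 = 10, u_1 = 26, u_2 = 6, u_3 = 10.
The sequence repeats with period 3.
The value 26 first appears (with j ≥ 1) at u_1.

1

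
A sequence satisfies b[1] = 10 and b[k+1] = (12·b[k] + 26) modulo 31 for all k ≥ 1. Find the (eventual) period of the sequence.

We have b[1] = 10; b[2] = 22; b[3] = 11; b[4] = 3; b[5] = 0; b[6] = 26; b[7] = 28; b[8] = 21; b[9] = 30; b[10] = 14; b[11] = 8; b[12] = 29; b[13] = 2; b[14] = 19; b[15] = 6; b[16] = 5; b[17] = 24; b[18] = 4; b[19] = 12; b[20] = 15; b[21] = 20; b[22] = 18; b[23] = 25; b[24] = 16; b[25] = 1; b[26] = 7; b[27] = 17; b[28] = 13; b[29] = 27; b[30] = 9; b[31] = 10.
The sequence repeats with period 30.

30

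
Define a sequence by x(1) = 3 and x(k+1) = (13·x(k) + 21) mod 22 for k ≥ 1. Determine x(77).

19

x(1) = 3,  x(2) = 16,  x(3) = 9,  x(4) = 6,  x(5) = 11,  x(6) = 10,  x(7) = 19,  x(8) = 4,  x(9) = 7,  x(10) = 2,  x(11) = 3.
The sequence repeats with period 10.
(77 - 1) mod 10 = 6, so x(77) = x(7) = 19.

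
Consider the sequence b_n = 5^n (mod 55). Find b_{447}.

Computing terms: b_0 = 1,  b_1 = 5,  b_2 = 25,  b_3 = 15,  b_4 = 20,  b_5 = 45,  b_6 = 5.
Since b_6 = b_1 = 5, the sequence is eventually periodic: after a pre-period of length 1 it cycles with period 5.
For n ≥ 1, b_n depends only on (n - 1) mod 5. (447 - 1) mod 5 = 1, so b_{447} = b_2 = 25.

25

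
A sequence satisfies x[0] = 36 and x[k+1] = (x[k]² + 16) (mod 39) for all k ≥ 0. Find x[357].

Listing terms: x[0] = 36,  x[1] = 25,  x[2] = 17,  x[3] = 32,  x[4] = 26,  x[5] = 29,  x[6] = 38,  x[7] = 17.
Since x[7] = x[2] = 17, the sequence is eventually periodic: after a pre-period of length 2 it cycles with period 5.
For k ≥ 2, x[k] depends only on (k - 2) mod 5. (357 - 2) mod 5 = 0, so x[357] = x[2] = 17.

17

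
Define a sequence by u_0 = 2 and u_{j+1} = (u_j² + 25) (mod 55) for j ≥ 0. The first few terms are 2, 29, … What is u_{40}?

26

u_0 = 2; u_1 = 29; u_2 = 41; u_3 = 1; u_4 = 26; u_5 = 41.
Since u_5 = u_2 = 41, the sequence is eventually periodic: after a pre-period of length 2 it cycles with period 3.
For j ≥ 2, u_j depends only on (j - 2) mod 3. (40 - 2) mod 3 = 2, so u_{40} = u_4 = 26.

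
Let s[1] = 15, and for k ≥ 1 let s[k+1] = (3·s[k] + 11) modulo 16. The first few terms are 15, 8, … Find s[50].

s[1] = 15, s[2] = 8, s[3] = 3, s[4] = 4, s[5] = 7, s[6] = 0, s[7] = 11, s[8] = 12, s[9] = 15.
Since s[9] = s[1] = 15, the sequence is periodic with period 8.
(50 - 1) mod 8 = 1, so s[50] = s[2] = 8.

8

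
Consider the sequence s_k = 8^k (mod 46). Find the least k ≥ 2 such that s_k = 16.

s_1 = 8,  s_2 = 18,  s_3 = 6,  s_4 = 2,  s_5 = 16,  s_6 = 36,  s_7 = 12,  s_8 = 4,  s_9 = 32,  s_{10} = 26,  s_{11} = 24,  s_{12} = 8.
Since s_{12} = s_1 = 8, the sequence is periodic with period 11.
The value 16 first appears (with k ≥ 2) at s_5.

5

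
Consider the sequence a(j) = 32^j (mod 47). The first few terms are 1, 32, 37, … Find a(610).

28

Computing terms: a(0) = 1,  a(1) = 32,  a(2) = 37,  a(3) = 9,  a(4) = 6,  a(5) = 4,  a(6) = 34,  a(7) = 7,  a(8) = 36,  a(9) = 24,  a(10) = 16,  a(11) = 42,  a(12) = 28,  a(13) = 3,  a(14) = 2,  a(15) = 17,  a(16) = 27,  a(17) = 18,  a(18) = 12,  a(19) = 8,  a(20) = 21,  a(21) = 14,  a(22) = 25,  a(23) = 1.
The sequence repeats with period 23.
So a(610) = a(0 + ((610-0) mod 23)) = a(12) = 28.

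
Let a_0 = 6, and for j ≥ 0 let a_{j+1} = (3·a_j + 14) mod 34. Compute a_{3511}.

0

Listing terms: a_0 = 6, a_1 = 32, a_2 = 8, a_3 = 4, a_4 = 26, a_5 = 24, a_6 = 18, a_7 = 0, a_8 = 14, a_9 = 22, a_{10} = 12, a_{11} = 16, a_{12} = 28, a_{13} = 30, a_{14} = 2, a_{15} = 20, a_{16} = 6.
The sequence repeats with period 16.
So a_{3511} = a_{0 + ((3511-0) mod 16)} = a_7 = 0.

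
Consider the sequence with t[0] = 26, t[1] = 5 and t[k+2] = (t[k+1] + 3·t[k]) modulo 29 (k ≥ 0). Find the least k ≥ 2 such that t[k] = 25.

2

t[0] = 26; t[1] = 5; t[2] = 25; t[3] = 11; t[4] = 28; t[5] = 3; t[6] = 0; t[7] = 9; t[8] = 9; t[9] = 7; t[10] = 5; t[11] = 26; t[12] = 12; t[13] = 3; t[14] = 10; t[15] = 19; t[16] = 20; t[17] = 19; t[18] = 21; t[19] = 20; t[20] = 25; t[21] = 27; t[22] = 15; t[23] = 9; t[24] = 25; t[25] = 23; t[26] = 11; t[27] = 22; t[28] = 26; t[29] = 5.
Since (t[28], t[29]) = (t[0], t[1]) = (26, 5) (two consecutive terms determine the rest), the sequence is periodic with period 28.
The value 25 first appears (with k ≥ 2) at t[2].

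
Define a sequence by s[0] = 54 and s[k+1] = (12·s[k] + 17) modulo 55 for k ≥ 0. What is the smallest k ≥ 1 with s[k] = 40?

Listing terms: s[0] = 54, s[1] = 5, s[2] = 22, s[3] = 6, s[4] = 34, s[5] = 40, s[6] = 2, s[7] = 41, s[8] = 14, s[9] = 20, s[10] = 37, s[11] = 21, s[12] = 49, s[13] = 0, s[14] = 17, s[15] = 1, s[16] = 29, s[17] = 35, s[18] = 52, s[19] = 36, s[20] = 9, s[21] = 15, s[22] = 32, s[23] = 16, s[24] = 44, s[25] = 50, s[26] = 12, s[27] = 51, s[28] = 24, s[29] = 30, s[30] = 47, s[31] = 31, s[32] = 4, s[33] = 10, s[34] = 27, s[35] = 11, s[36] = 39, s[37] = 45, s[38] = 7, s[39] = 46, s[40] = 19, s[41] = 25, s[42] = 42, s[43] = 26, s[44] = 54.
The sequence repeats with period 44.
The value 40 first appears (with k ≥ 1) at s[5].

5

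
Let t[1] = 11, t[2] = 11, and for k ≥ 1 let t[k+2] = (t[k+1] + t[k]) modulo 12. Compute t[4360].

9

t[1] = 11; t[2] = 11; t[3] = 10; t[4] = 9; t[5] = 7; t[6] = 4; t[7] = 11; t[8] = 3; t[9] = 2; t[10] = 5; t[11] = 7; t[12] = 0; t[13] = 7; t[14] = 7; t[15] = 2; t[16] = 9; t[17] = 11; t[18] = 8; t[19] = 7; t[20] = 3; t[21] = 10; t[22] = 1; t[23] = 11; t[24] = 0; t[25] = 11; t[26] = 11.
The sequence repeats with period 24.
(4360 - 1) mod 24 = 15, so t[4360] = t[16] = 9.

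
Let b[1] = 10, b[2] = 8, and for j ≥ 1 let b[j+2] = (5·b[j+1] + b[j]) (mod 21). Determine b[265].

10

Listing terms: b[1] = 10, b[2] = 8, b[3] = 8, b[4] = 6, b[5] = 17, b[6] = 7, b[7] = 10, b[8] = 15, b[9] = 1, b[10] = 20, b[11] = 17, b[12] = 0, b[13] = 17, b[14] = 1, b[15] = 1, b[16] = 6, b[17] = 10, b[18] = 14, b[19] = 17, b[20] = 15, b[21] = 8, b[22] = 13, b[23] = 10, b[24] = 0, b[25] = 10, b[26] = 8.
Since (b[25], b[26]) = (b[1], b[2]) = (10, 8) (two consecutive terms determine the rest), the sequence is periodic with period 24.
So b[265] = b[1 + ((265-1) mod 24)] = b[1] = 10.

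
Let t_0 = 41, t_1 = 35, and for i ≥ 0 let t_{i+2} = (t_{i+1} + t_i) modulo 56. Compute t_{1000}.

We have t_0 = 41, t_1 = 35, t_2 = 20, t_3 = 55, t_4 = 19, t_5 = 18, t_6 = 37, t_7 = 55, t_8 = 36, t_9 = 35, t_{10} = 15, t_{11} = 50, t_{12} = 9, t_{13} = 3, t_{14} = 12, t_{15} = 15, t_{16} = 27, t_{17} = 42, t_{18} = 13, t_{19} = 55, t_{20} = 12, t_{21} = 11, t_{22} = 23, t_{23} = 34, t_{24} = 1, t_{25} = 35, t_{26} = 36, t_{27} = 15, t_{28} = 51, t_{29} = 10, t_{30} = 5, t_{31} = 15, t_{32} = 20, t_{33} = 35, t_{34} = 55, t_{35} = 34, t_{36} = 33, t_{37} = 11, t_{38} = 44, t_{39} = 55, t_{40} = 43, t_{41} = 42, t_{42} = 29, t_{43} = 15, t_{44} = 44, t_{45} = 3, t_{46} = 47, t_{47} = 50, t_{48} = 41, t_{49} = 35.
The sequence repeats with period 48.
(1000 - 0) mod 48 = 40, so t_{1000} = t_{40} = 43.

43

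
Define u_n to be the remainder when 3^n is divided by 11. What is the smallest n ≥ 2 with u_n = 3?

6

We have u_1 = 3,  u_2 = 9,  u_3 = 5,  u_4 = 4,  u_5 = 1,  u_6 = 3.
The sequence repeats with period 5.
The value 3 next appears (with n ≥ 2) at u_6.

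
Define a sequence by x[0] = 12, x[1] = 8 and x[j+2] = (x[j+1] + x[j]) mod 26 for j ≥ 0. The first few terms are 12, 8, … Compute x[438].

We have x[0] = 12, x[1] = 8, x[2] = 20, x[3] = 2, x[4] = 22, x[5] = 24, x[6] = 20, x[7] = 18, x[8] = 12, x[9] = 4, x[10] = 16, x[11] = 20, x[12] = 10, x[13] = 4, x[14] = 14, x[15] = 18, x[16] = 6, x[17] = 24, x[18] = 4, x[19] = 2, x[20] = 6, x[21] = 8, x[22] = 14, x[23] = 22, x[24] = 10, x[25] = 6, x[26] = 16, x[27] = 22, x[28] = 12, x[29] = 8.
The sequence repeats with period 28.
(438 - 0) mod 28 = 18, so x[438] = x[18] = 4.

4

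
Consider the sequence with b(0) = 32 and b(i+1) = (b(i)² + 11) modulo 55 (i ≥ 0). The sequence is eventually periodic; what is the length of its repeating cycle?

Listing terms: b(0) = 32,  b(1) = 45,  b(2) = 1,  b(3) = 12,  b(4) = 45.
Since b(4) = b(1) = 45, the sequence is eventually periodic: after a pre-period of length 1 it cycles with period 3.

3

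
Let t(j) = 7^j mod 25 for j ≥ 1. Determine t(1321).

7

We have t(1) = 7,  t(2) = 24,  t(3) = 18,  t(4) = 1,  t(5) = 7.
Since t(5) = t(1) = 7, the sequence is periodic with period 4.
So t(1321) = t(1 + ((1321-1) mod 4)) = t(1) = 7.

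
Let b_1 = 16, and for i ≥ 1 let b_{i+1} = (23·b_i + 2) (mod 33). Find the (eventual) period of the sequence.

11

Computing terms: b_1 = 16,  b_2 = 7,  b_3 = 31,  b_4 = 22,  b_5 = 13,  b_6 = 4,  b_7 = 28,  b_8 = 19,  b_9 = 10,  b_{10} = 1,  b_{11} = 25,  b_{12} = 16.
The sequence repeats with period 11.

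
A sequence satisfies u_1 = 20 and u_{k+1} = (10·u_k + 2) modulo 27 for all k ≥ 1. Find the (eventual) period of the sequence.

27

Listing terms: u_1 = 20; u_2 = 13; u_3 = 24; u_4 = 26; u_5 = 19; u_6 = 3; u_7 = 5; u_8 = 25; u_9 = 9; u_{10} = 11; u_{11} = 4; u_{12} = 15; u_{13} = 17; u_{14} = 10; u_{15} = 21; u_{16} = 23; u_{17} = 16; u_{18} = 0; u_{19} = 2; u_{20} = 22; u_{21} = 6; u_{22} = 8; u_{23} = 1; u_{24} = 12; u_{25} = 14; u_{26} = 7; u_{27} = 18; u_{28} = 20.
The sequence repeats with period 27.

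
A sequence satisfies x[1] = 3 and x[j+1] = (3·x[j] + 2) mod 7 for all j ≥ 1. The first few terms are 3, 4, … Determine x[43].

Computing terms: x[1] = 3, x[2] = 4, x[3] = 0, x[4] = 2, x[5] = 1, x[6] = 5, x[7] = 3.
The sequence repeats with period 6.
So x[43] = x[1 + ((43-1) mod 6)] = x[1] = 3.

3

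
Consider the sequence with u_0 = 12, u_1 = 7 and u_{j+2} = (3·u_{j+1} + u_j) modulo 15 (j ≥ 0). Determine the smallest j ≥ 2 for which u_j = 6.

u_0 = 12, u_1 = 7, u_2 = 3, u_3 = 1, u_4 = 6, u_5 = 4, u_6 = 3, u_7 = 13, u_8 = 12, u_9 = 4, u_{10} = 9, u_{11} = 1, u_{12} = 12, u_{13} = 7.
Since (u_{12}, u_{13}) = (u_0, u_1) = (12, 7) (two consecutive terms determine the rest), the sequence is periodic with period 12.
The value 6 first appears (with j ≥ 2) at u_4.

4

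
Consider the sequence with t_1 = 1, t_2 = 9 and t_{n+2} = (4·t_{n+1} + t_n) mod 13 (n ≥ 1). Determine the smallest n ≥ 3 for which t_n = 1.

4

Computing terms: t_1 = 1; t_2 = 9; t_3 = 11; t_4 = 1; t_5 = 2; t_6 = 9; t_7 = 12; t_8 = 5; t_9 = 6; t_{10} = 3; t_{11} = 5; t_{12} = 10; t_{13} = 6; t_{14} = 8; t_{15} = 12; t_{16} = 4; t_{17} = 2; t_{18} = 12; t_{19} = 11; t_{20} = 4; t_{21} = 1; t_{22} = 8; t_{23} = 7; t_{24} = 10; t_{25} = 8; t_{26} = 3; t_{27} = 7; t_{28} = 5; t_{29} = 1; t_{30} = 9.
The sequence repeats with period 28.
The value 1 first appears (with n ≥ 3) at t_4.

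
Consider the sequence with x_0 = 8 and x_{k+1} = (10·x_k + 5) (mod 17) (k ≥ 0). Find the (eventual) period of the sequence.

16

We have x_0 = 8; x_1 = 0; x_2 = 5; x_3 = 4; x_4 = 11; x_5 = 13; x_6 = 16; x_7 = 12; x_8 = 6; x_9 = 14; x_{10} = 9; x_{11} = 10; x_{12} = 3; x_{13} = 1; x_{14} = 15; x_{15} = 2; x_{16} = 8.
The sequence repeats with period 16.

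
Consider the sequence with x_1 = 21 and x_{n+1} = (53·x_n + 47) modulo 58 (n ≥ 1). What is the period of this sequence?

Listing terms: x_1 = 21, x_2 = 0, x_3 = 47, x_4 = 44, x_5 = 1, x_6 = 42, x_7 = 11, x_8 = 50, x_9 = 29, x_{10} = 18, x_{11} = 15, x_{12} = 30, x_{13} = 13, x_{14} = 40, x_{15} = 21.
The sequence repeats with period 14.

14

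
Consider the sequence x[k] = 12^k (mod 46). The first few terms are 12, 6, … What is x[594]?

24

Computing terms: x[1] = 12, x[2] = 6, x[3] = 26, x[4] = 36, x[5] = 18, x[6] = 32, x[7] = 16, x[8] = 8, x[9] = 4, x[10] = 2, x[11] = 24, x[12] = 12.
Since x[12] = x[1] = 12, the sequence is periodic with period 11.
So x[594] = x[1 + ((594-1) mod 11)] = x[11] = 24.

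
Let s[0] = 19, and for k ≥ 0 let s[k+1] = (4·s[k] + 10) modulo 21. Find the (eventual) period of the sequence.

Listing terms: s[0] = 19,  s[1] = 2,  s[2] = 18,  s[3] = 19.
The sequence repeats with period 3.

3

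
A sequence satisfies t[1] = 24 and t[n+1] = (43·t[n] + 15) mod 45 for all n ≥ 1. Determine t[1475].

21

We have t[1] = 24, t[2] = 12, t[3] = 36, t[4] = 33, t[5] = 39, t[6] = 27, t[7] = 6, t[8] = 3, t[9] = 9, t[10] = 42, t[11] = 21, t[12] = 18, t[13] = 24.
Since t[13] = t[1] = 24, the sequence is periodic with period 12.
(1475 - 1) mod 12 = 10, so t[1475] = t[11] = 21.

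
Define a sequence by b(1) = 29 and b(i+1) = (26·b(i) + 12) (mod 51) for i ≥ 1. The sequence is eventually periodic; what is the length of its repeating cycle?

8

Listing terms: b(1) = 29,  b(2) = 1,  b(3) = 38,  b(4) = 31,  b(5) = 2,  b(6) = 13,  b(7) = 44,  b(8) = 34,  b(9) = 29.
The sequence repeats with period 8.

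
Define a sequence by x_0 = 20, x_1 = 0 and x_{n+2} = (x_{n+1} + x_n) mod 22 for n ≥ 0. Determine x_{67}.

x_0 = 20, x_1 = 0, x_2 = 20, x_3 = 20, x_4 = 18, x_5 = 16, x_6 = 12, x_7 = 6, x_8 = 18, x_9 = 2, x_{10} = 20, x_{11} = 0.
Since (x_{10}, x_{11}) = (x_0, x_1) = (20, 0) (two consecutive terms determine the rest), the sequence is periodic with period 10.
(67 - 0) mod 10 = 7, so x_{67} = x_7 = 6.

6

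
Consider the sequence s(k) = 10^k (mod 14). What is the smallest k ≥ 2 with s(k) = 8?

Listing terms: s(1) = 10, s(2) = 2, s(3) = 6, s(4) = 4, s(5) = 12, s(6) = 8, s(7) = 10.
The sequence repeats with period 6.
The value 8 first appears (with k ≥ 2) at s(6).

6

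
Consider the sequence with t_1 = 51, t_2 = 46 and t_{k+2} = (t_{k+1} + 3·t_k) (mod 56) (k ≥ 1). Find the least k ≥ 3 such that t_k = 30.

Listing terms: t_1 = 51, t_2 = 46, t_3 = 31, t_4 = 1, t_5 = 38, t_6 = 41, t_7 = 43, t_8 = 54, t_9 = 15, t_{10} = 9, t_{11} = 54, t_{12} = 25, t_{13} = 19, t_{14} = 38, t_{15} = 39, t_{16} = 41, t_{17} = 46, t_{18} = 1, t_{19} = 27, t_{20} = 30, t_{21} = 55, t_{22} = 33, t_{23} = 30, t_{24} = 17, t_{25} = 51, t_{26} = 46.
The sequence repeats with period 24.
The value 30 first appears (with k ≥ 3) at t_{20}.

20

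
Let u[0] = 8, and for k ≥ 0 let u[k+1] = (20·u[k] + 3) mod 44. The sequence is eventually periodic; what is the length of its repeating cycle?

5

We have u[0] = 8; u[1] = 31; u[2] = 7; u[3] = 11; u[4] = 3; u[5] = 19; u[6] = 31.
Since u[6] = u[1] = 31, the sequence is eventually periodic: after a pre-period of length 1 it cycles with period 5.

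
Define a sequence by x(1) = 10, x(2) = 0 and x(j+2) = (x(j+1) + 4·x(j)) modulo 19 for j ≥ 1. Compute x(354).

Listing terms: x(1) = 10, x(2) = 0, x(3) = 2, x(4) = 2, x(5) = 10, x(6) = 18, x(7) = 1, x(8) = 16, x(9) = 1, x(10) = 8, x(11) = 12, x(12) = 6, x(13) = 16, x(14) = 2, x(15) = 9, x(16) = 17, x(17) = 15, x(18) = 7, x(19) = 10, x(20) = 0.
Since (x(19), x(20)) = (x(1), x(2)) = (10, 0) (two consecutive terms determine the rest), the sequence is periodic with period 18.
So x(354) = x(1 + ((354-1) mod 18)) = x(12) = 6.

6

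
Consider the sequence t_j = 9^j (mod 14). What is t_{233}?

We have t_1 = 9, t_2 = 11, t_3 = 1, t_4 = 9.
The sequence repeats with period 3.
So t_{233} = t_{1 + ((233-1) mod 3)} = t_2 = 11.

11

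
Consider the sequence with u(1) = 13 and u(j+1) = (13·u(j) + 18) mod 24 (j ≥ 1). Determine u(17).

u(1) = 13,  u(2) = 19,  u(3) = 1,  u(4) = 7,  u(5) = 13.
The sequence repeats with period 4.
(17 - 1) mod 4 = 0, so u(17) = u(1) = 13.

13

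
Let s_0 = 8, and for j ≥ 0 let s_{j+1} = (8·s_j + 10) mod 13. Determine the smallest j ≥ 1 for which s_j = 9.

1

Computing terms: s_0 = 8; s_1 = 9; s_2 = 4; s_3 = 3; s_4 = 8.
The sequence repeats with period 4.
The value 9 first appears (with j ≥ 1) at s_1.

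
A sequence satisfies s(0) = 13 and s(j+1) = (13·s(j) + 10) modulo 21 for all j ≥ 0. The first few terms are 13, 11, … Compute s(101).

s(0) = 13; s(1) = 11; s(2) = 6; s(3) = 4; s(4) = 20; s(5) = 18; s(6) = 13.
Since s(6) = s(0) = 13, the sequence is periodic with period 6.
(101 - 0) mod 6 = 5, so s(101) = s(5) = 18.

18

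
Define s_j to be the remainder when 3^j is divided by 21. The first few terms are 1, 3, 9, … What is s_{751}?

Listing terms: s_0 = 1,  s_1 = 3,  s_2 = 9,  s_3 = 6,  s_4 = 18,  s_5 = 12,  s_6 = 15,  s_7 = 3.
Since s_7 = s_1 = 3, the sequence is eventually periodic: after a pre-period of length 1 it cycles with period 6.
For j ≥ 1, s_j depends only on (j - 1) mod 6. (751 - 1) mod 6 = 0, so s_{751} = s_1 = 3.

3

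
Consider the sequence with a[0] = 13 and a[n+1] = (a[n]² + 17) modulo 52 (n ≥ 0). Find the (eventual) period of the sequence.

6

Computing terms: a[0] = 13, a[1] = 30, a[2] = 33, a[3] = 14, a[4] = 5, a[5] = 42, a[6] = 13.
The sequence repeats with period 6.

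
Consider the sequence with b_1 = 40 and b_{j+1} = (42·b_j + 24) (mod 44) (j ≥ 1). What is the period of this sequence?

5

We have b_1 = 40; b_2 = 32; b_3 = 4; b_4 = 16; b_5 = 36; b_6 = 40.
The sequence repeats with period 5.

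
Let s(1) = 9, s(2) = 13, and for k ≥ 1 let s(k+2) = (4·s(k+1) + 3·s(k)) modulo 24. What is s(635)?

s(1) = 9; s(2) = 13; s(3) = 7; s(4) = 19; s(5) = 1; s(6) = 13; s(7) = 7.
Since (s(6), s(7)) = (s(2), s(3)) = (13, 7) (two consecutive terms determine the rest), the sequence is eventually periodic: after a pre-period of length 1 it cycles with period 4.
For k ≥ 2, s(k) depends only on (k - 2) mod 4. (635 - 2) mod 4 = 1, so s(635) = s(3) = 7.

7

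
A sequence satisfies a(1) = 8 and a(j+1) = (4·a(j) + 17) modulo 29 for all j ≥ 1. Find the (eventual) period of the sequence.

14

We have a(1) = 8, a(2) = 20, a(3) = 10, a(4) = 28, a(5) = 13, a(6) = 11, a(7) = 3, a(8) = 0, a(9) = 17, a(10) = 27, a(11) = 9, a(12) = 24, a(13) = 26, a(14) = 5, a(15) = 8.
The sequence repeats with period 14.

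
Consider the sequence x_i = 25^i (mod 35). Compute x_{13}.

25

x_1 = 25, x_2 = 30, x_3 = 15, x_4 = 25.
The sequence repeats with period 3.
(13 - 1) mod 3 = 0, so x_{13} = x_1 = 25.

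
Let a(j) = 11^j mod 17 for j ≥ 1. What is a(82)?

Computing terms: a(1) = 11, a(2) = 2, a(3) = 5, a(4) = 4, a(5) = 10, a(6) = 8, a(7) = 3, a(8) = 16, a(9) = 6, a(10) = 15, a(11) = 12, a(12) = 13, a(13) = 7, a(14) = 9, a(15) = 14, a(16) = 1, a(17) = 11.
The sequence repeats with period 16.
(82 - 1) mod 16 = 1, so a(82) = a(2) = 2.

2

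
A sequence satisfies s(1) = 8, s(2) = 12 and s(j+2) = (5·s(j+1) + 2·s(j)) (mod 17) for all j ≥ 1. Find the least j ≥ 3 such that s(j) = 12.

10

Listing terms: s(1) = 8,  s(2) = 12,  s(3) = 8,  s(4) = 13,  s(5) = 13,  s(6) = 6,  s(7) = 5,  s(8) = 3,  s(9) = 8,  s(10) = 12.
The sequence repeats with period 8.
The value 12 next appears (with j ≥ 3) at s(10).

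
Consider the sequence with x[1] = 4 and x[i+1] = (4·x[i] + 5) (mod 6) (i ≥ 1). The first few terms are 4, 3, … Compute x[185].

3

Listing terms: x[1] = 4, x[2] = 3, x[3] = 5, x[4] = 1, x[5] = 3.
Since x[5] = x[2] = 3, the sequence is eventually periodic: after a pre-period of length 1 it cycles with period 3.
For i ≥ 2, x[i] depends only on (i - 2) mod 3. (185 - 2) mod 3 = 0, so x[185] = x[2] = 3.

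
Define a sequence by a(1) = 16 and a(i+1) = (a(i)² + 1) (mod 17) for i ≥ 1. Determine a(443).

14

We have a(1) = 16,  a(2) = 2,  a(3) = 5,  a(4) = 9,  a(5) = 14,  a(6) = 10,  a(7) = 16.
Since a(7) = a(1) = 16, the sequence is periodic with period 6.
(443 - 1) mod 6 = 4, so a(443) = a(5) = 14.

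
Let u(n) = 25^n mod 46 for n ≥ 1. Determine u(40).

Computing terms: u(1) = 25,  u(2) = 27,  u(3) = 31,  u(4) = 39,  u(5) = 9,  u(6) = 41,  u(7) = 13,  u(8) = 3,  u(9) = 29,  u(10) = 35,  u(11) = 1,  u(12) = 25.
The sequence repeats with period 11.
(40 - 1) mod 11 = 6, so u(40) = u(7) = 13.

13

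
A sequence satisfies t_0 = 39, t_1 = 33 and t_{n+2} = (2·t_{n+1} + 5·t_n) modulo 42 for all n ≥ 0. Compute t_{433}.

33

t_0 = 39,  t_1 = 33,  t_2 = 9,  t_3 = 15,  t_4 = 33,  t_5 = 15,  t_6 = 27,  t_7 = 3,  t_8 = 15,  t_9 = 3,  t_{10} = 39,  t_{11} = 9,  t_{12} = 3,  t_{13} = 9,  t_{14} = 33,  t_{15} = 27,  t_{16} = 9,  t_{17} = 27,  t_{18} = 15,  t_{19} = 39,  t_{20} = 27,  t_{21} = 39,  t_{22} = 3,  t_{23} = 33,  t_{24} = 39,  t_{25} = 33.
The sequence repeats with period 24.
So t_{433} = t_{0 + ((433-0) mod 24)} = t_1 = 33.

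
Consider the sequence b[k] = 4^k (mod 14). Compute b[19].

4

Listing terms: b[1] = 4, b[2] = 2, b[3] = 8, b[4] = 4.
Since b[4] = b[1] = 4, the sequence is periodic with period 3.
(19 - 1) mod 3 = 0, so b[19] = b[1] = 4.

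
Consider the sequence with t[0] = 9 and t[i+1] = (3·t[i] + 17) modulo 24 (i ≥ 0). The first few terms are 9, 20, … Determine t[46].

5

We have t[0] = 9; t[1] = 20; t[2] = 5; t[3] = 8; t[4] = 17; t[5] = 20.
Since t[5] = t[1] = 20, the sequence is eventually periodic: after a pre-period of length 1 it cycles with period 4.
For i ≥ 1, t[i] depends only on (i - 1) mod 4. (46 - 1) mod 4 = 1, so t[46] = t[2] = 5.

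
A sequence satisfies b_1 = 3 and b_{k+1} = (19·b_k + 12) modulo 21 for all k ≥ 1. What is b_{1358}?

6

Computing terms: b_1 = 3,  b_2 = 6,  b_3 = 0,  b_4 = 12,  b_5 = 9,  b_6 = 15,  b_7 = 3.
Since b_7 = b_1 = 3, the sequence is periodic with period 6.
So b_{1358} = b_{1 + ((1358-1) mod 6)} = b_2 = 6.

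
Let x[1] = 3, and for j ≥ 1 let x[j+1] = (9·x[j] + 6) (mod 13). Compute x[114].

4

Listing terms: x[1] = 3, x[2] = 7, x[3] = 4, x[4] = 3.
Since x[4] = x[1] = 3, the sequence is periodic with period 3.
So x[114] = x[1 + ((114-1) mod 3)] = x[3] = 4.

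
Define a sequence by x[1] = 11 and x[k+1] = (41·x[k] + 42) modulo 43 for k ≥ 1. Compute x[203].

Computing terms: x[1] = 11,  x[2] = 20,  x[3] = 2,  x[4] = 38,  x[5] = 9,  x[6] = 24,  x[7] = 37,  x[8] = 11.
Since x[8] = x[1] = 11, the sequence is periodic with period 7.
(203 - 1) mod 7 = 6, so x[203] = x[7] = 37.

37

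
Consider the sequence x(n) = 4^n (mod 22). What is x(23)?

20

Computing terms: x(1) = 4; x(2) = 16; x(3) = 20; x(4) = 14; x(5) = 12; x(6) = 4.
The sequence repeats with period 5.
So x(23) = x(1 + ((23-1) mod 5)) = x(3) = 20.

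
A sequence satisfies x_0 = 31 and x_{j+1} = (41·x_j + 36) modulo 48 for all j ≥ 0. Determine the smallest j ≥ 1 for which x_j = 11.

Listing terms: x_0 = 31; x_1 = 11; x_2 = 7; x_3 = 35; x_4 = 31.
The sequence repeats with period 4.
The value 11 first appears (with j ≥ 1) at x_1.

1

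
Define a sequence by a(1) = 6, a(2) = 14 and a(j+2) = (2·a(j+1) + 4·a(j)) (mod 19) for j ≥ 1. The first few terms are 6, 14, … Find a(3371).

15

a(1) = 6; a(2) = 14; a(3) = 14; a(4) = 8; a(5) = 15; a(6) = 5; a(7) = 13; a(8) = 8; a(9) = 11; a(10) = 16; a(11) = 0; a(12) = 7; a(13) = 14; a(14) = 18; a(15) = 16; a(16) = 9; a(17) = 6; a(18) = 10; a(19) = 6; a(20) = 14.
The sequence repeats with period 18.
(3371 - 1) mod 18 = 4, so a(3371) = a(5) = 15.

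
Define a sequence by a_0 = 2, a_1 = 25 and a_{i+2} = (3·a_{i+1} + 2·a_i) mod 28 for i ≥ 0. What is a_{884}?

23

Computing terms: a_0 = 2; a_1 = 25; a_2 = 23; a_3 = 7; a_4 = 11; a_5 = 19; a_6 = 23; a_7 = 23; a_8 = 3; a_9 = 27; a_{10} = 3; a_{11} = 7; a_{12} = 27; a_{13} = 11; a_{14} = 3; a_{15} = 3; a_{16} = 15; a_{17} = 23; a_{18} = 15; a_{19} = 7; a_{20} = 23; a_{21} = 27; a_{22} = 15; a_{23} = 15; a_{24} = 19; a_{25} = 3; a_{26} = 19; a_{27} = 7; a_{28} = 3; a_{29} = 23; a_{30} = 19; a_{31} = 19; a_{32} = 11; a_{33} = 15; a_{34} = 11; a_{35} = 7; a_{36} = 15; a_{37} = 3; a_{38} = 11; a_{39} = 11; a_{40} = 27; a_{41} = 19; a_{42} = 27; a_{43} = 7; a_{44} = 19; a_{45} = 15; a_{46} = 27; a_{47} = 27; a_{48} = 23; a_{49} = 11; a_{50} = 23; a_{51} = 7.
Since (a_{50}, a_{51}) = (a_2, a_3) = (23, 7) (two consecutive terms determine the rest), the sequence is eventually periodic: after a pre-period of length 2 it cycles with period 48.
For i ≥ 2, a_i depends only on (i - 2) mod 48. (884 - 2) mod 48 = 18, so a_{884} = a_{20} = 23.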